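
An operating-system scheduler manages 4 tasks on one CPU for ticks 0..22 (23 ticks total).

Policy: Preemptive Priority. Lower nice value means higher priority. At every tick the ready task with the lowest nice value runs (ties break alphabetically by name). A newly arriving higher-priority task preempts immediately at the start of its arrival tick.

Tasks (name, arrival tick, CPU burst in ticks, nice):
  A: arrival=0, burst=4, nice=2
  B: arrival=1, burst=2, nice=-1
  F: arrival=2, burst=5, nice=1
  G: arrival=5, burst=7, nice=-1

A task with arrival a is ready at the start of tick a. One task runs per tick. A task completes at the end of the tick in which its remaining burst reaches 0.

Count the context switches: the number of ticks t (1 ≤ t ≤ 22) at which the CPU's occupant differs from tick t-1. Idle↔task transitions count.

context switches = 6

t=0: ready={A} → run A
t=1: ready={A,B} → run B
t=2: ready={A,B,F} → run B
t=3: ready={A,F} → run F
t=4: ready={A,F} → run F
t=5: ready={A,F,G} → run G
t=6: ready={A,F,G} → run G
t=7: ready={A,F,G} → run G
t=8: ready={A,F,G} → run G
t=9: ready={A,F,G} → run G
t=10: ready={A,F,G} → run G
t=11: ready={A,F,G} → run G
t=12: ready={A,F} → run F
t=13: ready={A,F} → run F
t=14: ready={A,F} → run F
t=15: ready={A} → run A
t=16: ready={A} → run A
t=17: ready={A} → run A
t=18: (idle)
t=19: (idle)
t=20: (idle)
t=21: (idle)
t=22: (idle)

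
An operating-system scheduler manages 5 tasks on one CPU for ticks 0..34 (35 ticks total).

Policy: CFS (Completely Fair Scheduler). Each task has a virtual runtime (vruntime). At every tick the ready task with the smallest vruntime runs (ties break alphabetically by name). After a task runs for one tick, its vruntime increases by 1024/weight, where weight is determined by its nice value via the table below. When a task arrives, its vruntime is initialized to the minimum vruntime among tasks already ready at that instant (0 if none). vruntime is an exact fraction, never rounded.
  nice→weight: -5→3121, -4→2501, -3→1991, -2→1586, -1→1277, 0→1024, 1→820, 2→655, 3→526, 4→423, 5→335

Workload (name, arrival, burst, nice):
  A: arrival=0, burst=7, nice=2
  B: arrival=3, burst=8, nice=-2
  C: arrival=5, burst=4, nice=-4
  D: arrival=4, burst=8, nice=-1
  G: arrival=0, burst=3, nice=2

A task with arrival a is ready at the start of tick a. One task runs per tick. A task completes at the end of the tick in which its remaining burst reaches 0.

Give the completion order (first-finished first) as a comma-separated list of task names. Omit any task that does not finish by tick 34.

t=0: vr[A=0 G=0] → run A
t=1: vr[A=1024/655 G=0] → run G
t=2: vr[A=1024/655 G=1024/655] → run A
t=3: vr[A=2048/655 B=1024/655 G=1024/655] → run B
t=4: vr[A=2048/655 B=1147392/519415 D=1024/655 G=1024/655] → run D
t=5: vr[A=2048/655 B=1147392/519415 C=1024/655 D=1978368/836435 G=1024/655] → run C
t=6: vr[A=2048/655 B=1147392/519415 C=3231744/1638155 D=1978368/836435 G=1024/655] → run G
t=7: vr[A=2048/655 B=1147392/519415 C=3231744/1638155 D=1978368/836435 G=2048/655] → run C
t=8: vr[A=2048/655 B=1147392/519415 C=3902464/1638155 D=1978368/836435 G=2048/655] → run B
t=9: vr[A=2048/655 B=1482752/519415 C=3902464/1638155 D=1978368/836435 G=2048/655] → run D
t=10: vr[A=2048/655 B=1482752/519415 C=3902464/1638155 D=2649088/836435 G=2048/655] → run C
t=11: vr[A=2048/655 B=1482752/519415 C=4573184/1638155 D=2649088/836435 G=2048/655] → run C
t=12: vr[A=2048/655 B=1482752/519415 D=2649088/836435 G=2048/655] → run B
t=13: vr[A=2048/655 B=1818112/519415 D=2649088/836435 G=2048/655] → run A
t=14: vr[A=3072/655 B=1818112/519415 D=2649088/836435 G=2048/655] → run G
t=15: vr[A=3072/655 B=1818112/519415 D=2649088/836435] → run D
t=16: vr[A=3072/655 B=1818112/519415 D=3319808/836435] → run B
t=17: vr[A=3072/655 B=2153472/519415 D=3319808/836435] → run D
t=18: vr[A=3072/655 B=2153472/519415 D=3990528/836435] → run B
t=19: vr[A=3072/655 B=2488832/519415 D=3990528/836435] → run A
t=20: vr[A=4096/655 B=2488832/519415 D=3990528/836435] → run D
t=21: vr[A=4096/655 B=2488832/519415 D=4661248/836435] → run B
t=22: vr[A=4096/655 B=2824192/519415 D=4661248/836435] → run B
t=23: vr[A=4096/655 B=3159552/519415 D=4661248/836435] → run D
t=24: vr[A=4096/655 B=3159552/519415 D=5331968/836435] → run B
t=25: vr[A=4096/655 D=5331968/836435] → run A
t=26: vr[A=1024/131 D=5331968/836435] → run D
t=27: vr[A=1024/131 D=6002688/836435] → run D
t=28: vr[A=1024/131] → run A
t=29: vr[A=6144/655] → run A
t=30: (idle)
t=31: (idle)
t=32: (idle)
t=33: (idle)
t=34: (idle)

completion order = C, G, B, D, A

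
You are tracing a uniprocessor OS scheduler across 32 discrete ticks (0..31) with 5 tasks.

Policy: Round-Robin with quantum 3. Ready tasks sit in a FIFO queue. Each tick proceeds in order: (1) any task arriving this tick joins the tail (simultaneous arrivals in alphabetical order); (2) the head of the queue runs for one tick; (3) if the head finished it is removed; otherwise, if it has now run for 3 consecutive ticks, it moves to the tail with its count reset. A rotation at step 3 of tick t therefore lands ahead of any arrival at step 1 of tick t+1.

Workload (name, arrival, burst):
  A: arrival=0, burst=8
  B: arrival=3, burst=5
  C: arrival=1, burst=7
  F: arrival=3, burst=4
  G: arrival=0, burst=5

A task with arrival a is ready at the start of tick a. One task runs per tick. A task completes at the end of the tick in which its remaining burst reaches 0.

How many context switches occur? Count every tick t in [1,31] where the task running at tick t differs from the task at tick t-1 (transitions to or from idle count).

context switches = 12

t=0: queue=[A,G] q_used=0 → run A
t=1: queue=[A,G,C] q_used=1 → run A
t=2: queue=[A,G,C] q_used=2 → run A
t=3: queue=[G,C,A,B,F] q_used=0 → run G
t=4: queue=[G,C,A,B,F] q_used=1 → run G
t=5: queue=[G,C,A,B,F] q_used=2 → run G
t=6: queue=[C,A,B,F,G] q_used=0 → run C
t=7: queue=[C,A,B,F,G] q_used=1 → run C
t=8: queue=[C,A,B,F,G] q_used=2 → run C
t=9: queue=[A,B,F,G,C] q_used=0 → run A
t=10: queue=[A,B,F,G,C] q_used=1 → run A
t=11: queue=[A,B,F,G,C] q_used=2 → run A
t=12: queue=[B,F,G,C,A] q_used=0 → run B
t=13: queue=[B,F,G,C,A] q_used=1 → run B
t=14: queue=[B,F,G,C,A] q_used=2 → run B
t=15: queue=[F,G,C,A,B] q_used=0 → run F
t=16: queue=[F,G,C,A,B] q_used=1 → run F
t=17: queue=[F,G,C,A,B] q_used=2 → run F
t=18: queue=[G,C,A,B,F] q_used=0 → run G
t=19: queue=[G,C,A,B,F] q_used=1 → run G
t=20: queue=[C,A,B,F] q_used=0 → run C
t=21: queue=[C,A,B,F] q_used=1 → run C
t=22: queue=[C,A,B,F] q_used=2 → run C
t=23: queue=[A,B,F,C] q_used=0 → run A
t=24: queue=[A,B,F,C] q_used=1 → run A
t=25: queue=[B,F,C] q_used=0 → run B
t=26: queue=[B,F,C] q_used=1 → run B
t=27: queue=[F,C] q_used=0 → run F
t=28: queue=[C] q_used=0 → run C
t=29: (idle)
t=30: (idle)
t=31: (idle)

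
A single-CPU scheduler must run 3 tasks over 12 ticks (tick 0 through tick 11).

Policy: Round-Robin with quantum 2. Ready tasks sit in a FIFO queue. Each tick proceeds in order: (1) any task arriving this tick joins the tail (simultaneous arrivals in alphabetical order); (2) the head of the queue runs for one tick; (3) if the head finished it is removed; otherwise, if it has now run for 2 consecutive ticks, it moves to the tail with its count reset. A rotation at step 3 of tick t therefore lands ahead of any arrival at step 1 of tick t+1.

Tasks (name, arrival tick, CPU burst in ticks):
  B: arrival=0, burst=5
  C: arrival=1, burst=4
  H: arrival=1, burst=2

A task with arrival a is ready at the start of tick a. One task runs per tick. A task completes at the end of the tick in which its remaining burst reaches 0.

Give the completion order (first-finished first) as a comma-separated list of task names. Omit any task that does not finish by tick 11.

t=0: queue=[B] q_used=0 → run B
t=1: queue=[B,C,H] q_used=1 → run B
t=2: queue=[C,H,B] q_used=0 → run C
t=3: queue=[C,H,B] q_used=1 → run C
t=4: queue=[H,B,C] q_used=0 → run H
t=5: queue=[H,B,C] q_used=1 → run H
t=6: queue=[B,C] q_used=0 → run B
t=7: queue=[B,C] q_used=1 → run B
t=8: queue=[C,B] q_used=0 → run C
t=9: queue=[C,B] q_used=1 → run C
t=10: queue=[B] q_used=0 → run B
t=11: (idle)

completion order = H, C, B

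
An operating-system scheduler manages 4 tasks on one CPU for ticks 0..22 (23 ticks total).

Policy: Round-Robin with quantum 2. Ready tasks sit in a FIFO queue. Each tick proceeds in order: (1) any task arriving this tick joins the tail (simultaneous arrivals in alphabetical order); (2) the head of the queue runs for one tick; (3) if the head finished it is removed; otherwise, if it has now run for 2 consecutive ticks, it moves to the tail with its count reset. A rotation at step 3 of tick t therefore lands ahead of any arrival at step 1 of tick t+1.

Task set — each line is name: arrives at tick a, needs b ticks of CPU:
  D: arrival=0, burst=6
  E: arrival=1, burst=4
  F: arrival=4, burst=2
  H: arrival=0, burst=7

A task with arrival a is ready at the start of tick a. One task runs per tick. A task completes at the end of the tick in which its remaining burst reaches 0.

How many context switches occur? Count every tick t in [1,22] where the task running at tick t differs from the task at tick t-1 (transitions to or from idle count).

t=0: queue=[D,H] q_used=0 → run D
t=1: queue=[D,H,E] q_used=1 → run D
t=2: queue=[H,E,D] q_used=0 → run H
t=3: queue=[H,E,D] q_used=1 → run H
t=4: queue=[E,D,H,F] q_used=0 → run E
t=5: queue=[E,D,H,F] q_used=1 → run E
t=6: queue=[D,H,F,E] q_used=0 → run D
t=7: queue=[D,H,F,E] q_used=1 → run D
t=8: queue=[H,F,E,D] q_used=0 → run H
t=9: queue=[H,F,E,D] q_used=1 → run H
t=10: queue=[F,E,D,H] q_used=0 → run F
t=11: queue=[F,E,D,H] q_used=1 → run F
t=12: queue=[E,D,H] q_used=0 → run E
t=13: queue=[E,D,H] q_used=1 → run E
t=14: queue=[D,H] q_used=0 → run D
t=15: queue=[D,H] q_used=1 → run D
t=16: queue=[H] q_used=0 → run H
t=17: queue=[H] q_used=1 → run H
t=18: queue=[H] q_used=0 → run H
t=19: (idle)
t=20: (idle)
t=21: (idle)
t=22: (idle)

context switches = 9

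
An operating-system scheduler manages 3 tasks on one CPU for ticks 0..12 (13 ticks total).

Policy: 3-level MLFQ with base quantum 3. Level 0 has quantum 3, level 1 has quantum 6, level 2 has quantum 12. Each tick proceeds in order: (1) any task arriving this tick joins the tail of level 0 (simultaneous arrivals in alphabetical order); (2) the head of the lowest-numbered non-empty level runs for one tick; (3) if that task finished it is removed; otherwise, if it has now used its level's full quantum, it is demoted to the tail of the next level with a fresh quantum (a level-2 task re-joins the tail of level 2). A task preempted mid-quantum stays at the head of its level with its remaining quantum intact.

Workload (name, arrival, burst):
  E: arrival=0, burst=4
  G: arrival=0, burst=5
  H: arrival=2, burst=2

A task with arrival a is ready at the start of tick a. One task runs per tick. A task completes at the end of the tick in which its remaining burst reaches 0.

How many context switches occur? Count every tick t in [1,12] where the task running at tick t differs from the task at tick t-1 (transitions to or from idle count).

t=0: L0/L1/L2 = EG/-/- → run E
t=1: L0/L1/L2 = EG/-/- → run E
t=2: L0/L1/L2 = EGH/-/- → run E
t=3: L0/L1/L2 = GH/E/- → run G
t=4: L0/L1/L2 = GH/E/- → run G
t=5: L0/L1/L2 = GH/E/- → run G
t=6: L0/L1/L2 = H/EG/- → run H
t=7: L0/L1/L2 = H/EG/- → run H
t=8: L0/L1/L2 = -/EG/- → run E
t=9: L0/L1/L2 = -/G/- → run G
t=10: L0/L1/L2 = -/G/- → run G
t=11: (idle)
t=12: (idle)

context switches = 5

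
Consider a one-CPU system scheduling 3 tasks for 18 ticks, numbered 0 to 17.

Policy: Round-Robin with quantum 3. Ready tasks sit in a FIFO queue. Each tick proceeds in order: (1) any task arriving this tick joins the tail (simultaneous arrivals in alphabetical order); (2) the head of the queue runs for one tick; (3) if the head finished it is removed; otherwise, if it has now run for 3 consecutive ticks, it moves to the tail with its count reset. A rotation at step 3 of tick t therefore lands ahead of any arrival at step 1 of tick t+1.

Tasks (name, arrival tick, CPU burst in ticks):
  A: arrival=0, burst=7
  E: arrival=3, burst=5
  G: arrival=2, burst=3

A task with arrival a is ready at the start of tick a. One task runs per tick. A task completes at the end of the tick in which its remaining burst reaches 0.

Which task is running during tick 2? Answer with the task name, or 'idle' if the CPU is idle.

running at tick 2 = A

t=0: queue=[A] q_used=0 → run A
t=1: queue=[A] q_used=1 → run A
t=2: queue=[A,G] q_used=2 → run A
t=3: queue=[G,A,E] q_used=0 → run G
t=4: queue=[G,A,E] q_used=1 → run G
t=5: queue=[G,A,E] q_used=2 → run G
t=6: queue=[A,E] q_used=0 → run A
t=7: queue=[A,E] q_used=1 → run A
t=8: queue=[A,E] q_used=2 → run A
t=9: queue=[E,A] q_used=0 → run E
t=10: queue=[E,A] q_used=1 → run E
t=11: queue=[E,A] q_used=2 → run E
t=12: queue=[A,E] q_used=0 → run A
t=13: queue=[E] q_used=0 → run E
t=14: queue=[E] q_used=1 → run E
t=15: (idle)
t=16: (idle)
t=17: (idle)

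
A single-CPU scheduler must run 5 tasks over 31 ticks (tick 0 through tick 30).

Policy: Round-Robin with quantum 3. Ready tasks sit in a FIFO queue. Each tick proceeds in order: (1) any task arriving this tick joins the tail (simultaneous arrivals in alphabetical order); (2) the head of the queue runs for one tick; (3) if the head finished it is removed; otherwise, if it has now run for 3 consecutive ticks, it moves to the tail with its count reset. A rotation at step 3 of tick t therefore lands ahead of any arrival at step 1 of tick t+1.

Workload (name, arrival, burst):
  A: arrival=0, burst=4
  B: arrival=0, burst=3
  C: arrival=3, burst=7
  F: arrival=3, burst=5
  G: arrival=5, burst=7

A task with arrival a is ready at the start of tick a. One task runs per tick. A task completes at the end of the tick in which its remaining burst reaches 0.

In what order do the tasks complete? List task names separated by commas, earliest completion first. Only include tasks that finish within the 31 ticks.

completion order = B, A, F, C, G

t=0: queue=[A,B] q_used=0 → run A
t=1: queue=[A,B] q_used=1 → run A
t=2: queue=[A,B] q_used=2 → run A
t=3: queue=[B,A,C,F] q_used=0 → run B
t=4: queue=[B,A,C,F] q_used=1 → run B
t=5: queue=[B,A,C,F,G] q_used=2 → run B
t=6: queue=[A,C,F,G] q_used=0 → run A
t=7: queue=[C,F,G] q_used=0 → run C
t=8: queue=[C,F,G] q_used=1 → run C
t=9: queue=[C,F,G] q_used=2 → run C
t=10: queue=[F,G,C] q_used=0 → run F
t=11: queue=[F,G,C] q_used=1 → run F
t=12: queue=[F,G,C] q_used=2 → run F
t=13: queue=[G,C,F] q_used=0 → run G
t=14: queue=[G,C,F] q_used=1 → run G
t=15: queue=[G,C,F] q_used=2 → run G
t=16: queue=[C,F,G] q_used=0 → run C
t=17: queue=[C,F,G] q_used=1 → run C
t=18: queue=[C,F,G] q_used=2 → run C
t=19: queue=[F,G,C] q_used=0 → run F
t=20: queue=[F,G,C] q_used=1 → run F
t=21: queue=[G,C] q_used=0 → run G
t=22: queue=[G,C] q_used=1 → run G
t=23: queue=[G,C] q_used=2 → run G
t=24: queue=[C,G] q_used=0 → run C
t=25: queue=[G] q_used=0 → run G
t=26: (idle)
t=27: (idle)
t=28: (idle)
t=29: (idle)
t=30: (idle)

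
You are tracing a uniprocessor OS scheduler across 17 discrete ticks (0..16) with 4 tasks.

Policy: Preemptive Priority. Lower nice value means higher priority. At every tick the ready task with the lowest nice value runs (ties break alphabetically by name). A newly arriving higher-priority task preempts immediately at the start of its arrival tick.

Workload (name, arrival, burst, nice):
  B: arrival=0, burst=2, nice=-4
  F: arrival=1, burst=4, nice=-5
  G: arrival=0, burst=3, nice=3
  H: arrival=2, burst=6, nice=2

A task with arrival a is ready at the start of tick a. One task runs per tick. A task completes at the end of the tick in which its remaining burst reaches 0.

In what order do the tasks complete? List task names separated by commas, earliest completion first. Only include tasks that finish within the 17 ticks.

t=0: ready={B,G} → run B
t=1: ready={B,F,G} → run F
t=2: ready={B,F,G,H} → run F
t=3: ready={B,F,G,H} → run F
t=4: ready={B,F,G,H} → run F
t=5: ready={B,G,H} → run B
t=6: ready={G,H} → run H
t=7: ready={G,H} → run H
t=8: ready={G,H} → run H
t=9: ready={G,H} → run H
t=10: ready={G,H} → run H
t=11: ready={G,H} → run H
t=12: ready={G} → run G
t=13: ready={G} → run G
t=14: ready={G} → run G
t=15: (idle)
t=16: (idle)

completion order = F, B, H, G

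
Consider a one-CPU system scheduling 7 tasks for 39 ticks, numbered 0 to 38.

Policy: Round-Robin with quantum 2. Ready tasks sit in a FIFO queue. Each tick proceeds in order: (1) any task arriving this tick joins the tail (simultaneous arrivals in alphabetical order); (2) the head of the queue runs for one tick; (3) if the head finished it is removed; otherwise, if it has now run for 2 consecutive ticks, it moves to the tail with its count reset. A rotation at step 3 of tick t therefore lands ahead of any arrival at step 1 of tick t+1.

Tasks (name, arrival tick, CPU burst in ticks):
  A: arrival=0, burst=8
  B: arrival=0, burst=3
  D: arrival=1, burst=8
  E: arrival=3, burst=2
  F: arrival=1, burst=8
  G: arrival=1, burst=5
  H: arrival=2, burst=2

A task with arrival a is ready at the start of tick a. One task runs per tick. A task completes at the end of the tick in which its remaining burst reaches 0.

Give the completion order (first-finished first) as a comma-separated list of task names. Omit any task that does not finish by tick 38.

completion order = H, E, B, G, A, D, F

t=0: queue=[A,B] q_used=0 → run A
t=1: queue=[A,B,D,F,G] q_used=1 → run A
t=2: queue=[B,D,F,G,A,H] q_used=0 → run B
t=3: queue=[B,D,F,G,A,H,E] q_used=1 → run B
t=4: queue=[D,F,G,A,H,E,B] q_used=0 → run D
t=5: queue=[D,F,G,A,H,E,B] q_used=1 → run D
t=6: queue=[F,G,A,H,E,B,D] q_used=0 → run F
t=7: queue=[F,G,A,H,E,B,D] q_used=1 → run F
t=8: queue=[G,A,H,E,B,D,F] q_used=0 → run G
t=9: queue=[G,A,H,E,B,D,F] q_used=1 → run G
t=10: queue=[A,H,E,B,D,F,G] q_used=0 → run A
t=11: queue=[A,H,E,B,D,F,G] q_used=1 → run A
t=12: queue=[H,E,B,D,F,G,A] q_used=0 → run H
t=13: queue=[H,E,B,D,F,G,A] q_used=1 → run H
t=14: queue=[E,B,D,F,G,A] q_used=0 → run E
t=15: queue=[E,B,D,F,G,A] q_used=1 → run E
t=16: queue=[B,D,F,G,A] q_used=0 → run B
t=17: queue=[D,F,G,A] q_used=0 → run D
t=18: queue=[D,F,G,A] q_used=1 → run D
t=19: queue=[F,G,A,D] q_used=0 → run F
t=20: queue=[F,G,A,D] q_used=1 → run F
t=21: queue=[G,A,D,F] q_used=0 → run G
t=22: queue=[G,A,D,F] q_used=1 → run G
t=23: queue=[A,D,F,G] q_used=0 → run A
t=24: queue=[A,D,F,G] q_used=1 → run A
t=25: queue=[D,F,G,A] q_used=0 → run D
t=26: queue=[D,F,G,A] q_used=1 → run D
t=27: queue=[F,G,A,D] q_used=0 → run F
t=28: queue=[F,G,A,D] q_used=1 → run F
t=29: queue=[G,A,D,F] q_used=0 → run G
t=30: queue=[A,D,F] q_used=0 → run A
t=31: queue=[A,D,F] q_used=1 → run A
t=32: queue=[D,F] q_used=0 → run D
t=33: queue=[D,F] q_used=1 → run D
t=34: queue=[F] q_used=0 → run F
t=35: queue=[F] q_used=1 → run F
t=36: (idle)
t=37: (idle)
t=38: (idle)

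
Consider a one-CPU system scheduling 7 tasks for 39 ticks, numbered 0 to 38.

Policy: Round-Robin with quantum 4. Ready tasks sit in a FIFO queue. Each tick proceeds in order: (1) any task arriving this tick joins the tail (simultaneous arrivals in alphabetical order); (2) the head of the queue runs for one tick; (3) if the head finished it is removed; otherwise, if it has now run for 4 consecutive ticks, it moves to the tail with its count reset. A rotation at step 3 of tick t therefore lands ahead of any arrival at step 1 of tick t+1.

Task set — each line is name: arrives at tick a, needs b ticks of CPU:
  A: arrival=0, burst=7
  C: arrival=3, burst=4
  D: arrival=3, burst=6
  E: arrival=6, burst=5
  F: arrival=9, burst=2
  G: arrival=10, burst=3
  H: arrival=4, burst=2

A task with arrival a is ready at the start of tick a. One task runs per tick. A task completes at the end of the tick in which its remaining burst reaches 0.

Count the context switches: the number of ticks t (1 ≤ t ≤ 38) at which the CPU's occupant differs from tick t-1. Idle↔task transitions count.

t=0: queue=[A] q_used=0 → run A
t=1: queue=[A] q_used=1 → run A
t=2: queue=[A] q_used=2 → run A
t=3: queue=[A,C,D] q_used=3 → run A
t=4: queue=[C,D,A,H] q_used=0 → run C
t=5: queue=[C,D,A,H] q_used=1 → run C
t=6: queue=[C,D,A,H,E] q_used=2 → run C
t=7: queue=[C,D,A,H,E] q_used=3 → run C
t=8: queue=[D,A,H,E] q_used=0 → run D
t=9: queue=[D,A,H,E,F] q_used=1 → run D
t=10: queue=[D,A,H,E,F,G] q_used=2 → run D
t=11: queue=[D,A,H,E,F,G] q_used=3 → run D
t=12: queue=[A,H,E,F,G,D] q_used=0 → run A
t=13: queue=[A,H,E,F,G,D] q_used=1 → run A
t=14: queue=[A,H,E,F,G,D] q_used=2 → run A
t=15: queue=[H,E,F,G,D] q_used=0 → run H
t=16: queue=[H,E,F,G,D] q_used=1 → run H
t=17: queue=[E,F,G,D] q_used=0 → run E
t=18: queue=[E,F,G,D] q_used=1 → run E
t=19: queue=[E,F,G,D] q_used=2 → run E
t=20: queue=[E,F,G,D] q_used=3 → run E
t=21: queue=[F,G,D,E] q_used=0 → run F
t=22: queue=[F,G,D,E] q_used=1 → run F
t=23: queue=[G,D,E] q_used=0 → run G
t=24: queue=[G,D,E] q_used=1 → run G
t=25: queue=[G,D,E] q_used=2 → run G
t=26: queue=[D,E] q_used=0 → run D
t=27: queue=[D,E] q_used=1 → run D
t=28: queue=[E] q_used=0 → run E
t=29: (idle)
t=30: (idle)
t=31: (idle)
t=32: (idle)
t=33: (idle)
t=34: (idle)
t=35: (idle)
t=36: (idle)
t=37: (idle)
t=38: (idle)

context switches = 10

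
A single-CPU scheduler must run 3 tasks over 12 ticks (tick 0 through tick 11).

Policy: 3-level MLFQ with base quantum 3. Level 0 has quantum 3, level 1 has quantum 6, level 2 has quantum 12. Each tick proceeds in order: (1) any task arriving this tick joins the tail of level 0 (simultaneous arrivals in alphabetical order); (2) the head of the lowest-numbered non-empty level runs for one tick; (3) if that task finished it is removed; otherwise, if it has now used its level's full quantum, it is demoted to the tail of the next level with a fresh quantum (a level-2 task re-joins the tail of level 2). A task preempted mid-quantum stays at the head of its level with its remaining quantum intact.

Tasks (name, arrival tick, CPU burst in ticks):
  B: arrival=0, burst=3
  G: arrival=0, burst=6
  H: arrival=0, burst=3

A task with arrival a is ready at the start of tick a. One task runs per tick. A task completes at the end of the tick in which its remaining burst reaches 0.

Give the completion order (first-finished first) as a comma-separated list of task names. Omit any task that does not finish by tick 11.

t=0: L0/L1/L2 = BGH/-/- → run B
t=1: L0/L1/L2 = BGH/-/- → run B
t=2: L0/L1/L2 = BGH/-/- → run B
t=3: L0/L1/L2 = GH/-/- → run G
t=4: L0/L1/L2 = GH/-/- → run G
t=5: L0/L1/L2 = GH/-/- → run G
t=6: L0/L1/L2 = H/G/- → run H
t=7: L0/L1/L2 = H/G/- → run H
t=8: L0/L1/L2 = H/G/- → run H
t=9: L0/L1/L2 = -/G/- → run G
t=10: L0/L1/L2 = -/G/- → run G
t=11: L0/L1/L2 = -/G/- → run G

completion order = B, H, G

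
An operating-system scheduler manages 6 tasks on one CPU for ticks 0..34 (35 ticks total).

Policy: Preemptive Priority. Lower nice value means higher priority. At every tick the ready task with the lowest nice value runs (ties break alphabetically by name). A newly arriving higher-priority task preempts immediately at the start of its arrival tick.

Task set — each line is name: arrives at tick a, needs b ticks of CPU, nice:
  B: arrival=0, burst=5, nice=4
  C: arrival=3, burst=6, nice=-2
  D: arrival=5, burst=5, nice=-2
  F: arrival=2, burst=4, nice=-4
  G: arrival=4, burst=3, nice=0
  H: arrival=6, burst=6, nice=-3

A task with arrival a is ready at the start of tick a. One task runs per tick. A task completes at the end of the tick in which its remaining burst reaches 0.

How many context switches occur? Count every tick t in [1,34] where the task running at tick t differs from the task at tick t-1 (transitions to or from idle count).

context switches = 7

t=0: ready={B} → run B
t=1: ready={B} → run B
t=2: ready={B,F} → run F
t=3: ready={B,C,F} → run F
t=4: ready={B,C,F,G} → run F
t=5: ready={B,C,D,F,G} → run F
t=6: ready={B,C,D,G,H} → run H
t=7: ready={B,C,D,G,H} → run H
t=8: ready={B,C,D,G,H} → run H
t=9: ready={B,C,D,G,H} → run H
t=10: ready={B,C,D,G,H} → run H
t=11: ready={B,C,D,G,H} → run H
t=12: ready={B,C,D,G} → run C
t=13: ready={B,C,D,G} → run C
t=14: ready={B,C,D,G} → run C
t=15: ready={B,C,D,G} → run C
t=16: ready={B,C,D,G} → run C
t=17: ready={B,C,D,G} → run C
t=18: ready={B,D,G} → run D
t=19: ready={B,D,G} → run D
t=20: ready={B,D,G} → run D
t=21: ready={B,D,G} → run D
t=22: ready={B,D,G} → run D
t=23: ready={B,G} → run G
t=24: ready={B,G} → run G
t=25: ready={B,G} → run G
t=26: ready={B} → run B
t=27: ready={B} → run B
t=28: ready={B} → run B
t=29: (idle)
t=30: (idle)
t=31: (idle)
t=32: (idle)
t=33: (idle)
t=34: (idle)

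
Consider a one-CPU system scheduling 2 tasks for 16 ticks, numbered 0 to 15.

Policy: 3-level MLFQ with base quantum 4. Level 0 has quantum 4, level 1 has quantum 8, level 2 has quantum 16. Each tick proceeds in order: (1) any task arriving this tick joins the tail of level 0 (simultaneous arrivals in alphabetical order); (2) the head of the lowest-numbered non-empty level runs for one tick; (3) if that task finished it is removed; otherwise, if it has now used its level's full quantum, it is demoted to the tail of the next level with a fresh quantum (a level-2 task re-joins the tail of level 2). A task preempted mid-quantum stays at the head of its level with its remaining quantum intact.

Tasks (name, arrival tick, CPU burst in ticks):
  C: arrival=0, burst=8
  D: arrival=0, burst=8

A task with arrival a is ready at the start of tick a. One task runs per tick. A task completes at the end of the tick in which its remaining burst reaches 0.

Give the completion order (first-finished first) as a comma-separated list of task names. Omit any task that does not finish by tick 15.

t=0: L0/L1/L2 = CD/-/- → run C
t=1: L0/L1/L2 = CD/-/- → run C
t=2: L0/L1/L2 = CD/-/- → run C
t=3: L0/L1/L2 = CD/-/- → run C
t=4: L0/L1/L2 = D/C/- → run D
t=5: L0/L1/L2 = D/C/- → run D
t=6: L0/L1/L2 = D/C/- → run D
t=7: L0/L1/L2 = D/C/- → run D
t=8: L0/L1/L2 = -/CD/- → run C
t=9: L0/L1/L2 = -/CD/- → run C
t=10: L0/L1/L2 = -/CD/- → run C
t=11: L0/L1/L2 = -/CD/- → run C
t=12: L0/L1/L2 = -/D/- → run D
t=13: L0/L1/L2 = -/D/- → run D
t=14: L0/L1/L2 = -/D/- → run D
t=15: L0/L1/L2 = -/D/- → run D

completion order = C, D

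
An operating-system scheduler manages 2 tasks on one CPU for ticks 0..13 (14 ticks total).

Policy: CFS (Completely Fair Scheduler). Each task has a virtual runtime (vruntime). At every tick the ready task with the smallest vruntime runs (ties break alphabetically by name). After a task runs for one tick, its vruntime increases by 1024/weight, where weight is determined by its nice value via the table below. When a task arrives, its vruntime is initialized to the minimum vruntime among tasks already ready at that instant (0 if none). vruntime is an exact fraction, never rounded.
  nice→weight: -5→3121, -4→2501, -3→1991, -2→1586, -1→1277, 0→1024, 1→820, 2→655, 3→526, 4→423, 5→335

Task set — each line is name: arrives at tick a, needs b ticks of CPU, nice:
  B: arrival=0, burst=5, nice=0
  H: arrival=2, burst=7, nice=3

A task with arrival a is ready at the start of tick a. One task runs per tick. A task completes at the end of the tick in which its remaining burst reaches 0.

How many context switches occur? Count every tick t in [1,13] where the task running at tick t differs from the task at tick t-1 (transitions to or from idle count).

context switches = 6

t=0: vr[B=0] → run B
t=1: vr[B=1] → run B
t=2: vr[B=2 H=2] → run B
t=3: vr[B=3 H=2] → run H
t=4: vr[B=3 H=1038/263] → run B
t=5: vr[B=4 H=1038/263] → run H
t=6: vr[B=4 H=1550/263] → run B
t=7: vr[H=1550/263] → run H
t=8: vr[H=2062/263] → run H
t=9: vr[H=2574/263] → run H
t=10: vr[H=3086/263] → run H
t=11: vr[H=3598/263] → run H
t=12: (idle)
t=13: (idle)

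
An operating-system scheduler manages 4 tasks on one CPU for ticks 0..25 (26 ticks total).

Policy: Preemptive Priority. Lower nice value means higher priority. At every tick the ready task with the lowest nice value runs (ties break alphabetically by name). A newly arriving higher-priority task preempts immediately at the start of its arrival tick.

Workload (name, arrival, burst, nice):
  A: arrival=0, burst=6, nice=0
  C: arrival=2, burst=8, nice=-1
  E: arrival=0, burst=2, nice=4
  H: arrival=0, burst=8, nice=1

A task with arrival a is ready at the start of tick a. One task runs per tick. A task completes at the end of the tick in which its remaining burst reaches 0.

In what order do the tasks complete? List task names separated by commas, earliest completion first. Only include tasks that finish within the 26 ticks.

t=0: ready={A,E,H} → run A
t=1: ready={A,E,H} → run A
t=2: ready={A,C,E,H} → run C
t=3: ready={A,C,E,H} → run C
t=4: ready={A,C,E,H} → run C
t=5: ready={A,C,E,H} → run C
t=6: ready={A,C,E,H} → run C
t=7: ready={A,C,E,H} → run C
t=8: ready={A,C,E,H} → run C
t=9: ready={A,C,E,H} → run C
t=10: ready={A,E,H} → run A
t=11: ready={A,E,H} → run A
t=12: ready={A,E,H} → run A
t=13: ready={A,E,H} → run A
t=14: ready={E,H} → run H
t=15: ready={E,H} → run H
t=16: ready={E,H} → run H
t=17: ready={E,H} → run H
t=18: ready={E,H} → run H
t=19: ready={E,H} → run H
t=20: ready={E,H} → run H
t=21: ready={E,H} → run H
t=22: ready={E} → run E
t=23: ready={E} → run E
t=24: (idle)
t=25: (idle)

completion order = C, A, H, E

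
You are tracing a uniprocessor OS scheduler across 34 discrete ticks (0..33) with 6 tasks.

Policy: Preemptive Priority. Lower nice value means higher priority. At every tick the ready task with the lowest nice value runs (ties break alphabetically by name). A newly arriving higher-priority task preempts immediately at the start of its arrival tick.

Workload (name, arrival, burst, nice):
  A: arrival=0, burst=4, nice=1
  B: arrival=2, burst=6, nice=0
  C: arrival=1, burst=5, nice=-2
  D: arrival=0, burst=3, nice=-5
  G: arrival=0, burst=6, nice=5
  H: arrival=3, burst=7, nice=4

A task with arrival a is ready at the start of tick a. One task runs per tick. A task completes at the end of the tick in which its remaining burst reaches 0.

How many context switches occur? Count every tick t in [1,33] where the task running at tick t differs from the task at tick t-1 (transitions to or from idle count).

context switches = 6

t=0: ready={A,D,G} → run D
t=1: ready={A,C,D,G} → run D
t=2: ready={A,B,C,D,G} → run D
t=3: ready={A,B,C,G,H} → run C
t=4: ready={A,B,C,G,H} → run C
t=5: ready={A,B,C,G,H} → run C
t=6: ready={A,B,C,G,H} → run C
t=7: ready={A,B,C,G,H} → run C
t=8: ready={A,B,G,H} → run B
t=9: ready={A,B,G,H} → run B
t=10: ready={A,B,G,H} → run B
t=11: ready={A,B,G,H} → run B
t=12: ready={A,B,G,H} → run B
t=13: ready={A,B,G,H} → run B
t=14: ready={A,G,H} → run A
t=15: ready={A,G,H} → run A
t=16: ready={A,G,H} → run A
t=17: ready={A,G,H} → run A
t=18: ready={G,H} → run H
t=19: ready={G,H} → run H
t=20: ready={G,H} → run H
t=21: ready={G,H} → run H
t=22: ready={G,H} → run H
t=23: ready={G,H} → run H
t=24: ready={G,H} → run H
t=25: ready={G} → run G
t=26: ready={G} → run G
t=27: ready={G} → run G
t=28: ready={G} → run G
t=29: ready={G} → run G
t=30: ready={G} → run G
t=31: (idle)
t=32: (idle)
t=33: (idle)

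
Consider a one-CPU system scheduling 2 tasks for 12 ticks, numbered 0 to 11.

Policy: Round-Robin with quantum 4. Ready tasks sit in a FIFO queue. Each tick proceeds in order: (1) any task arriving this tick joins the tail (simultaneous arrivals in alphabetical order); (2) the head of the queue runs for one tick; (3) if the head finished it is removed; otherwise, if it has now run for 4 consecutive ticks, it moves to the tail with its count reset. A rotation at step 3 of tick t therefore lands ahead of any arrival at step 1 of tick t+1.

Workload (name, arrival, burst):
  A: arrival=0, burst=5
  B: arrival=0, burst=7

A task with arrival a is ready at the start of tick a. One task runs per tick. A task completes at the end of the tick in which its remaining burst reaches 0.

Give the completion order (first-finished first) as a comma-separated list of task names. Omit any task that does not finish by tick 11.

t=0: queue=[A,B] q_used=0 → run A
t=1: queue=[A,B] q_used=1 → run A
t=2: queue=[A,B] q_used=2 → run A
t=3: queue=[A,B] q_used=3 → run A
t=4: queue=[B,A] q_used=0 → run B
t=5: queue=[B,A] q_used=1 → run B
t=6: queue=[B,A] q_used=2 → run B
t=7: queue=[B,A] q_used=3 → run B
t=8: queue=[A,B] q_used=0 → run A
t=9: queue=[B] q_used=0 → run B
t=10: queue=[B] q_used=1 → run B
t=11: queue=[B] q_used=2 → run B

completion order = A, B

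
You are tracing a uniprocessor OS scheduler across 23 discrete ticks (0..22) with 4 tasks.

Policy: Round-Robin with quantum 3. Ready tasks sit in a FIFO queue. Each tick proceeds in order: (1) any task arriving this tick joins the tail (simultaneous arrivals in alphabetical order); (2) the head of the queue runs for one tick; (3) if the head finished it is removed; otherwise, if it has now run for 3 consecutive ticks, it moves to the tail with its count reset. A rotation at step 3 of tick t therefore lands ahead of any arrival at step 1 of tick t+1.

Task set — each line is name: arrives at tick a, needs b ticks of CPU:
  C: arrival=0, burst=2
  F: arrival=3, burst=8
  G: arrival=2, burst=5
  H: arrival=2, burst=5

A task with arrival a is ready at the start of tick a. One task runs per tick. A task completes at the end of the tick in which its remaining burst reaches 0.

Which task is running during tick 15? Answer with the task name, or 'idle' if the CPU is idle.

running at tick 15 = F

t=0: queue=[C] q_used=0 → run C
t=1: queue=[C] q_used=1 → run C
t=2: queue=[G,H] q_used=0 → run G
t=3: queue=[G,H,F] q_used=1 → run G
t=4: queue=[G,H,F] q_used=2 → run G
t=5: queue=[H,F,G] q_used=0 → run H
t=6: queue=[H,F,G] q_used=1 → run H
t=7: queue=[H,F,G] q_used=2 → run H
t=8: queue=[F,G,H] q_used=0 → run F
t=9: queue=[F,G,H] q_used=1 → run F
t=10: queue=[F,G,H] q_used=2 → run F
t=11: queue=[G,H,F] q_used=0 → run G
t=12: queue=[G,H,F] q_used=1 → run G
t=13: queue=[H,F] q_used=0 → run H
t=14: queue=[H,F] q_used=1 → run H
t=15: queue=[F] q_used=0 → run F
t=16: queue=[F] q_used=1 → run F
t=17: queue=[F] q_used=2 → run F
t=18: queue=[F] q_used=0 → run F
t=19: queue=[F] q_used=1 → run F
t=20: (idle)
t=21: (idle)
t=22: (idle)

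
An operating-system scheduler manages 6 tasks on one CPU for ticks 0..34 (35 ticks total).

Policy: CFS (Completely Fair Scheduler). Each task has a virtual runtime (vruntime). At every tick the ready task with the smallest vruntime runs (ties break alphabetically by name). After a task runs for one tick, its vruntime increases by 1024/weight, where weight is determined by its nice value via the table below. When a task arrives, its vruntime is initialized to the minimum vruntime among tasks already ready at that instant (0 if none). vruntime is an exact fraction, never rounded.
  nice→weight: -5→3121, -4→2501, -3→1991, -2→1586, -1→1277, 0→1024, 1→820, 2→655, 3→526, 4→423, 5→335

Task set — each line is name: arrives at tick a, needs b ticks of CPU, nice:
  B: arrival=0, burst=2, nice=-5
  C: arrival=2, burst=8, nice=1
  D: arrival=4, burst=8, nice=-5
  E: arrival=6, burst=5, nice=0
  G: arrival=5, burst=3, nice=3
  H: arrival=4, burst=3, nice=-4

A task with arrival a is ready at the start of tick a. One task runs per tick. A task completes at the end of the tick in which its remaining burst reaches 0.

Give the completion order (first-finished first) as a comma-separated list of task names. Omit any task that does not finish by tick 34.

completion order = B, H, D, G, E, C

t=0: vr[B=0] → run B
t=1: vr[B=1024/3121] → run B
t=2: vr[C=0] → run C
t=3: vr[C=256/205] → run C
t=4: vr[C=512/205 D=512/205 H=512/205] → run C
t=5: vr[C=768/205 D=512/205 G=512/205 H=512/205] → run D
t=6: vr[C=768/205 D=1807872/639805 E=512/205 G=512/205 H=512/205] → run E
t=7: vr[C=768/205 D=1807872/639805 E=717/205 G=512/205 H=512/205] → run G
t=8: vr[C=768/205 D=1807872/639805 E=717/205 G=239616/53915 H=512/205] → run H
t=9: vr[C=768/205 D=1807872/639805 E=717/205 G=239616/53915 H=36352/12505] → run D
t=10: vr[C=768/205 D=2017792/639805 E=717/205 G=239616/53915 H=36352/12505] → run H
t=11: vr[C=768/205 D=2017792/639805 E=717/205 G=239616/53915 H=41472/12505] → run D
t=12: vr[C=768/205 D=2227712/639805 E=717/205 G=239616/53915 H=41472/12505] → run H
t=13: vr[C=768/205 D=2227712/639805 E=717/205 G=239616/53915] → run D
t=14: vr[C=768/205 D=2437632/639805 E=717/205 G=239616/53915] → run E
t=15: vr[C=768/205 D=2437632/639805 E=922/205 G=239616/53915] → run C
t=16: vr[C=1024/205 D=2437632/639805 E=922/205 G=239616/53915] → run D
t=17: vr[C=1024/205 D=2647552/639805 E=922/205 G=239616/53915] → run D
t=18: vr[C=1024/205 D=2857472/639805 E=922/205 G=239616/53915] → run G
t=19: vr[C=1024/205 D=2857472/639805 E=922/205 G=344576/53915] → run D
t=20: vr[C=1024/205 D=3067392/639805 E=922/205 G=344576/53915] → run E
t=21: vr[C=1024/205 D=3067392/639805 E=1127/205 G=344576/53915] → run D
t=22: vr[C=1024/205 E=1127/205 G=344576/53915] → run C
t=23: vr[C=256/41 E=1127/205 G=344576/53915] → run E
t=24: vr[C=256/41 E=1332/205 G=344576/53915] → run C
t=25: vr[C=1536/205 E=1332/205 G=344576/53915] → run G
t=26: vr[C=1536/205 E=1332/205] → run E
t=27: vr[C=1536/205] → run C
t=28: vr[C=1792/205] → run C
t=29: (idle)
t=30: (idle)
t=31: (idle)
t=32: (idle)
t=33: (idle)
t=34: (idle)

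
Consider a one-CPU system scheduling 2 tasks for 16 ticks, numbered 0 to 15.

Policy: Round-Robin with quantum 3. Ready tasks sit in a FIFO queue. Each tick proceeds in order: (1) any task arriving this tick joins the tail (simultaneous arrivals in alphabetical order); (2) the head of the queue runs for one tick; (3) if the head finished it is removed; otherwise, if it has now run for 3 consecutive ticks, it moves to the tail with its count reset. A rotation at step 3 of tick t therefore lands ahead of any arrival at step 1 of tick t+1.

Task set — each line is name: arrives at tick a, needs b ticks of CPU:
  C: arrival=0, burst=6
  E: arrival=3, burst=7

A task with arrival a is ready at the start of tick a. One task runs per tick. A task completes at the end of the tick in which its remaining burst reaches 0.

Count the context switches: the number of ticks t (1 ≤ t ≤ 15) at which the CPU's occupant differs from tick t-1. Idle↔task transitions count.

t=0: queue=[C] q_used=0 → run C
t=1: queue=[C] q_used=1 → run C
t=2: queue=[C] q_used=2 → run C
t=3: queue=[C,E] q_used=0 → run C
t=4: queue=[C,E] q_used=1 → run C
t=5: queue=[C,E] q_used=2 → run C
t=6: queue=[E] q_used=0 → run E
t=7: queue=[E] q_used=1 → run E
t=8: queue=[E] q_used=2 → run E
t=9: queue=[E] q_used=0 → run E
t=10: queue=[E] q_used=1 → run E
t=11: queue=[E] q_used=2 → run E
t=12: queue=[E] q_used=0 → run E
t=13: (idle)
t=14: (idle)
t=15: (idle)

context switches = 2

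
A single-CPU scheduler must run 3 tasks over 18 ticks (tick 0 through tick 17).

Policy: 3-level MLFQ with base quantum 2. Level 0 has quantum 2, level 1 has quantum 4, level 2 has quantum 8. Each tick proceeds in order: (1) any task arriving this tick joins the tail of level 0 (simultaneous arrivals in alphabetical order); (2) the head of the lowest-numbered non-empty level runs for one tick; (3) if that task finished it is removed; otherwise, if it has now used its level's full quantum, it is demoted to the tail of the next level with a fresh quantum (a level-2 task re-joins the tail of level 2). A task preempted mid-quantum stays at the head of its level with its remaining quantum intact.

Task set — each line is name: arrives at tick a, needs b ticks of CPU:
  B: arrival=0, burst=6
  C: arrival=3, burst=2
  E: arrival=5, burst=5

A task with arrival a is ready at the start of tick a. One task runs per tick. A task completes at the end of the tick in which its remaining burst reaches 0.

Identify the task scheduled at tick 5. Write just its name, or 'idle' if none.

running at tick 5 = E

t=0: L0/L1/L2 = B/-/- → run B
t=1: L0/L1/L2 = B/-/- → run B
t=2: L0/L1/L2 = -/B/- → run B
t=3: L0/L1/L2 = C/B/- → run C
t=4: L0/L1/L2 = C/B/- → run C
t=5: L0/L1/L2 = E/B/- → run E
t=6: L0/L1/L2 = E/B/- → run E
t=7: L0/L1/L2 = -/BE/- → run B
t=8: L0/L1/L2 = -/BE/- → run B
t=9: L0/L1/L2 = -/BE/- → run B
t=10: L0/L1/L2 = -/E/- → run E
t=11: L0/L1/L2 = -/E/- → run E
t=12: L0/L1/L2 = -/E/- → run E
t=13: (idle)
t=14: (idle)
t=15: (idle)
t=16: (idle)
t=17: (idle)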